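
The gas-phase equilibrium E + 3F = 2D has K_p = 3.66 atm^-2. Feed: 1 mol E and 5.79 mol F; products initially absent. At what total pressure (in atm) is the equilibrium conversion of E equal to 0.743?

Take 1 mol E as basis and let X be its fractional conversion, so ξ = X.
Moles: n_E = 1 − X; n_F = 5.79 − 3X; n_D = 2X.
Summing: n_T = 6.79 − 2X.
K_p = p_D^2 / (p_E p_F^3) with p_i = (n_i/n_T)·P.
At X = 0.743: the mole-fraction product g(X) = Π y_i^ν_i = 5.353. Since K_p = g(X)·P^{-2}, P = (g/K_p)^(1/2) = (5.353/3.66)^(1/2) = 1.21 atm.

P = 1.21 atm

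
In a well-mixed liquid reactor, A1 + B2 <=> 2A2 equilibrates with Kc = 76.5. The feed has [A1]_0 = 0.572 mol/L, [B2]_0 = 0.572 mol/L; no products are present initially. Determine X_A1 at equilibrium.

Let X = conversion of A1; extent ξ = 0.572·X mol/L.
Concentrations: [A1] = 0.572 − 0.572X; [B2] = 0.572 − 0.572X; [A2] = 1.14X.
Kc = [A2]^2 / ([A1] [B2]).
Equating to 76.5: the physical root is X = 0.814.

X = 0.814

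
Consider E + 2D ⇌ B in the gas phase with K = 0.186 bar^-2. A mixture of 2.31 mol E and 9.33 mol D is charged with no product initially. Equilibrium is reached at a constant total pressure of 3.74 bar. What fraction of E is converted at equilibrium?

Take 2.31 mol E as basis and let X be its fractional conversion, so ξ = 2.31X.
Species balance: n_E = 2.31 − 2.31X; n_D = 9.33 − 4.62X; n_B = 2.31X.
Summing: n_T = 11.6 − 4.62X.
With p_i = (n_i/n_T)P, K = p_B / (p_E p_D^2).
Setting this equal to 0.186 bar^-2 and taking the physical root (0 < X < 1) gives X = 0.588.

X = 0.588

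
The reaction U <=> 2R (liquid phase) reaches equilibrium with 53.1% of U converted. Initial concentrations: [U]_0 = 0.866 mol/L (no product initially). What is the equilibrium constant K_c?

Let X = conversion of U.
Concentrations: [U] = 0.866 − 0.866X; [R] = 1.73X.
At X = 0.531: [U] = 0.406, [R] = 0.92.
K_c = [R]^2 / ([U]) = 2.08 mol/L.

K_c = 2.08 mol/L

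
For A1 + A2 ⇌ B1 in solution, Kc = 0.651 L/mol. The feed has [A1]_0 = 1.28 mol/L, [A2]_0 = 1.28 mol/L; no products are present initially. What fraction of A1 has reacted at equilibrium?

Let X = conversion of A1; extent ξ = 1.28·X mol/L.
Concentrations: [A1] = 1.28 − 1.28X; [A2] = 1.28 − 1.28X; [B1] = 1.28X.
Kc = [B1] / ([A1] [A2]).
Setting equal to 0.651 and solving for X on (0,1) gives X = 0.351.

X = 0.351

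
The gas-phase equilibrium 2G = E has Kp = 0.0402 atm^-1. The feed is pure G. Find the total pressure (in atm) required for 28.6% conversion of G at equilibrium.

P = 5.98 atm

Take 1 mol G as basis and let X be its fractional conversion, so ξ = 0.5X.
Mole table: n_G = 1 − X; n_E = 0.5X.
n_T = Σnᵢ = 1 − 0.5X.
Kp = p_E / (p_G^2) with p_i = (n_i/n_T)·P.
At X = 0.286: the mole-fraction product g(X) = Π y_i^ν_i = 0.2404. Since Kp = g(X)·P^{-1}, P = (g/Kp)^(1/1) = (0.2404/0.0402)^(1/1) = 5.98 atm.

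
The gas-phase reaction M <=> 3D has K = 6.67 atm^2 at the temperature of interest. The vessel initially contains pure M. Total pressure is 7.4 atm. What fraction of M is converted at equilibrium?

Let X = conversion of M (basis 1 mol M); extent of reaction ξ = X.
Mole table: n_M = 1 − X; n_D = 3X.
Summing: n_T = 1 + 2X.
Mole fractions y_i = n_i/n_T; K = p_D^3 / (p_M) with p_i = y_i·P.
Setting this equal to 6.67 atm^2 and taking the physical root (0 < X < 1) gives X = 0.191.

X = 0.191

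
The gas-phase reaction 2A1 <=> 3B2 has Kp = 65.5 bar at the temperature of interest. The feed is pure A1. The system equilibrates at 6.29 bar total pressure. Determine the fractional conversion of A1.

X = 0.708

Basis: 1 mol A1 initially; let X = conversion of A1. Extent ξ = 0.5X.
Species balance: n_A1 = 1 − X; n_B2 = 1.5X.
Summing: n_T = 1 + 0.5X.
Mole fractions y_i = n_i/n_T; Kp = p_B2^3 / (p_A1^2) with p_i = y_i·P.
Substituting and setting equal to 65.5 bar gives a polynomial in X; the root in (0,1) is X = 0.708.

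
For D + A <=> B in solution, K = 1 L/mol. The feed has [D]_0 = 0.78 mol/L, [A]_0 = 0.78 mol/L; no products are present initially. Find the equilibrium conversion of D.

X = 0.340

Let X = conversion of D; extent ξ = 0.78·X mol/L.
Concentrations: [D] = 0.78 − 0.78X; [A] = 0.78 − 0.78X; [B] = 0.78X.
K = [B] / ([D] [A]).
Setting equal to 1 and solving for X on (0,1) gives X = 0.340.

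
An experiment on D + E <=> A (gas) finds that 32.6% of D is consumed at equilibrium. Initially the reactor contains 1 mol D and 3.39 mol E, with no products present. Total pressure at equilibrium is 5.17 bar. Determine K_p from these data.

Basis: 1 mol D initially; let X = conversion of D. Extent ξ = X.
Moles: n_D = 1 − X; n_E = 3.39 − X; n_A = X.
Total moles n_T = 4.39 − X.
At X = 0.326: n_D = 0.674, n_E = 3.06, n_A = 0.326, n_T = 4.06.
p_i = (n_i/n_T)·P. K_p = p_A / (p_D p_E) = 0.124 bar^-1.

K_p = 0.124 bar^-1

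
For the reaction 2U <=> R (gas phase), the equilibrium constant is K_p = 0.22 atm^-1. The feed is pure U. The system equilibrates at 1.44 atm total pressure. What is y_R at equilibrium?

y_R = 0.202

Let X = conversion of U (basis 1 mol U); extent of reaction ξ = 0.5X.
Moles: n_U = 1 − X; n_R = 0.5X.
Summing: n_T = 1 − 0.5X.
Mole fractions y_i = n_i/n_T; K_p = p_R / (p_U^2) with p_i = y_i·P.
Setting this equal to 0.22 atm^-1 and taking the physical root (0 < X < 1) gives X = 0.336.
Then n_R = 0.168, n_T = 0.832, so y_R = 0.202.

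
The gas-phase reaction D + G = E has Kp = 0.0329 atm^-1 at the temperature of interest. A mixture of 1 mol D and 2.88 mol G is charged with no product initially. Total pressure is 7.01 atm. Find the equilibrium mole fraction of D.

y_D = 0.229

Basis: 1 mol D initially; let X = conversion of D. Extent ξ = X.
At extent ξ: n_D = 1 − X; n_G = 2.88 − X; n_E = X.
n_T = Σnᵢ = 3.88 − X.
y_i = n_i/n_T, p_i = y_i·P. Kp = p_E / (p_D p_G).
Substituting and setting equal to 0.0329 atm^-1 gives a polynomial in X; the root in (0,1) is X = 0.144.
Then n_D = 0.856, n_T = 3.74, so y_D = 0.229.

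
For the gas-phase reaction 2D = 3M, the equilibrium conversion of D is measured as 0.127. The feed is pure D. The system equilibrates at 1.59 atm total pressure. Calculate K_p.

Basis: 1 mol D initially; let X = conversion of D. Extent ξ = 0.5X.
Mole table: n_D = 1 − X; n_M = 1.5X.
n_T = Σnᵢ = 1 + 0.5X.
At X = 0.127: n_D = 0.873, n_M = 0.191, n_T = 1.06.
p_i = (n_i/n_T)·P. K_p = p_M^3 / (p_D^2) = 0.0136 atm.

K_p = 0.0136 atm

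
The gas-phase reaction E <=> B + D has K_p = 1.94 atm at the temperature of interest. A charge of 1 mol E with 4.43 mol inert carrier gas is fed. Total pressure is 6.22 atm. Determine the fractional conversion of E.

X = 0.726

Basis: 1 mol E initially; let X = conversion of E. Extent ξ = X.
Species balance: n_E = 1 − X; n_B = X; n_D = X; n_I = 4.43 (inert).
Total moles n_T = 5.43 + X.
With p_i = (n_i/n_T)P, K_p = p_B p_D / (p_E).
Setting this equal to 1.94 atm and taking the physical root (0 < X < 1) gives X = 0.726.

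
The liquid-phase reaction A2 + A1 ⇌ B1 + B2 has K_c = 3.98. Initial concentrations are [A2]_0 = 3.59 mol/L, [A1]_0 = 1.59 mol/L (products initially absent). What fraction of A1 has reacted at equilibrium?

Let X = conversion of A1; extent ξ = 1.59·X mol/L.
Concentrations: [A2] = 3.59 − 1.59X; [A1] = 1.59 − 1.59X; [B1] = 1.59X; [B2] = 1.59X.
K_c = [B1] [B2] / ([A2] [A1]).
This equals 3.98 at X = 0.865 (the root in 0 < X < 1).

X = 0.865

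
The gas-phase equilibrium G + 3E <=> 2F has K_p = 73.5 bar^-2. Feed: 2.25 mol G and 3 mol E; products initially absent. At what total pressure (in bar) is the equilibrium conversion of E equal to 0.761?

Let X = conversion of E (basis 3 mol E); extent of reaction ξ = X.
Species balance: n_G = 2.25 − X; n_E = 3 − 3X; n_F = 2X.
Total moles n_T = 5.25 − 2X.
K_p = p_F^2 / (p_G p_E^3) with p_i = (n_i/n_T)·P.
At X = 0.761: the mole-fraction product g(X) = Π y_i^ν_i = 58.66. Since K_p = g(X)·P^{-2}, P = (g/K_p)^(1/2) = (58.66/73.5)^(1/2) = 0.893 bar.

P = 0.893 bar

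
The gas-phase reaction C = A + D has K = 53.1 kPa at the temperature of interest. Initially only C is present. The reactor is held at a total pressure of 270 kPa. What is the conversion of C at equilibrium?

X = 0.405

Take 1 mol C as basis and let X be its fractional conversion, so ξ = X.
At extent ξ: n_C = 1 − X; n_A = X; n_D = X.
Summing: n_T = 1 + X.
Mole fractions y_i = n_i/n_T; K = p_A p_D / (p_C) with p_i = y_i·P.
Equating to 53.1 kPa and solving on 0 < X < 1: X = 0.405.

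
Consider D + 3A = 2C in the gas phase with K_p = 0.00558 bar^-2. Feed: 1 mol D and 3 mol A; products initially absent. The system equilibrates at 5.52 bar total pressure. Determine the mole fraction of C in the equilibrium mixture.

y_C = 0.107

Take 1 mol D as basis and let X be its fractional conversion, so ξ = X.
Species balance: n_D = 1 − X; n_A = 3 − 3X; n_C = 2X.
n_T = Σnᵢ = 4 − 2X.
y_i = n_i/n_T, p_i = y_i·P. K_p = p_C^2 / (p_D p_A^3).
Equating to 0.00558 bar^-2 and solving on 0 < X < 1: X = 0.193.
Then n_C = 0.386, n_T = 3.61, so y_C = 0.107.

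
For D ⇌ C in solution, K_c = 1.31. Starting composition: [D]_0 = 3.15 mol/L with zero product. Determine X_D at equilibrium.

X = 0.567

Let X = conversion of D; extent ξ = 3.15·X mol/L.
Concentrations: [D] = 3.15 − 3.15X; [C] = 3.15X.
K_c = [C] / ([D]).
This equals 1.31 at X = 0.567 (the root in 0 < X < 1).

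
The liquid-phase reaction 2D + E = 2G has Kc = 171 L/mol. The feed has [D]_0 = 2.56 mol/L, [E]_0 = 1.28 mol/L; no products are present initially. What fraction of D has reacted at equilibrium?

Let X = conversion of D; extent ξ = 2.56X/2 mol/L.
Concentrations: [D] = 2.56 − 2.56X; [E] = 1.28 − 1.28X; [G] = 2.56X.
Kc = [G]^2 / ([D]^2 [E]).
This equals 171 at X = 0.851 (the root in 0 < X < 1).

X = 0.851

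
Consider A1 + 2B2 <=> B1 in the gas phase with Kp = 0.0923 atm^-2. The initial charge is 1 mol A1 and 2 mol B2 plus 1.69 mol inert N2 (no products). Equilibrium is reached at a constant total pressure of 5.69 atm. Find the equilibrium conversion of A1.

Basis: 1 mol A1 initially; let X = conversion of A1. Extent ξ = X.
Moles: n_A1 = 1 − X; n_B2 = 2 − 2X; n_B1 = X; n_I = 1.69 (inert).
Total moles n_T = 4.69 − 2X.
Mole fractions y_i = n_i/n_T; Kp = p_B1 / (p_A1 p_B2^2) with p_i = y_i·P.
Substituting and setting equal to 0.0923 atm^-2 gives a polynomial in X; the root in (0,1) is X = 0.270.

X = 0.270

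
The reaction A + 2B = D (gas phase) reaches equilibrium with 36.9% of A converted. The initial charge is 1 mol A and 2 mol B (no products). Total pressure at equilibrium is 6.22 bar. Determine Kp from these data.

Kp = 0.0486 bar^-2

Let X = conversion of A (basis 1 mol A); extent of reaction ξ = X.
Mole table: n_A = 1 − X; n_B = 2 − 2X; n_D = X.
Summing: n_T = 3 − 2X.
At X = 0.369: n_A = 0.631, n_B = 1.26, n_D = 0.369, n_T = 2.26.
p_i = (n_i/n_T)·P. Kp = p_D / (p_A p_B^2) = 0.0486 bar^-2.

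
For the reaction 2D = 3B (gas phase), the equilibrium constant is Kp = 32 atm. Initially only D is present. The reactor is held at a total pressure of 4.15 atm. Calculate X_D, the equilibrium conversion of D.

Take 1 mol D as basis and let X be its fractional conversion, so ξ = 0.5X.
At extent ξ: n_D = 1 − X; n_B = 1.5X.
Total moles n_T = 1 + 0.5X.
With p_i = (n_i/n_T)P, Kp = p_B^3 / (p_D^2).
Setting this equal to 32 atm and taking the physical root (0 < X < 1) gives X = 0.680.

X = 0.680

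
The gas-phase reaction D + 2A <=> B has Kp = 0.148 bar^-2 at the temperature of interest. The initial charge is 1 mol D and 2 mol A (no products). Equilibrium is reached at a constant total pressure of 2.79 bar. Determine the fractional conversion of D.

X = 0.285

Take 1 mol D as basis and let X be its fractional conversion, so ξ = X.
Mole table: n_D = 1 − X; n_A = 2 − 2X; n_B = X.
Total moles n_T = 3 − 2X.
With p_i = (n_i/n_T)P, Kp = p_B / (p_D p_A^2).
This yields a degree-3 equation in X; solving on (0,1), X = 0.285.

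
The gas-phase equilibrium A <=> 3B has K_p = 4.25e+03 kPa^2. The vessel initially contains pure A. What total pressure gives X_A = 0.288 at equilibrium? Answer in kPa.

Basis: 1 mol A initially; let X = conversion of A. Extent ξ = X.
Moles: n_A = 1 − X; n_B = 3X.
Total moles n_T = 1 + 2X.
K_p = p_B^3 / (p_A) with p_i = (n_i/n_T)·P.
At X = 0.288: the mole-fraction product g(X) = Π y_i^ν_i = 0.3647. Since K_p = g(X)·P^{2}, P = (K_p/g)^(1/2) = (4.25e+03/0.3647)^(1/2) = 108 kPa.

P = 108 kPa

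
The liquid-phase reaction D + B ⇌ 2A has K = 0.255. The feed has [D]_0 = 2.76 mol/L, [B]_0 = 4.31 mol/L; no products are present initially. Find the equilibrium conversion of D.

Let X = conversion of D; extent ξ = 2.76·X mol/L.
Concentrations: [D] = 2.76 − 2.76X; [B] = 4.31 − 2.76X; [A] = 5.52X.
K = [A]^2 / ([D] [B]).
Setting equal to 0.255 and solving for X on (0,1) gives X = 0.250.

X = 0.250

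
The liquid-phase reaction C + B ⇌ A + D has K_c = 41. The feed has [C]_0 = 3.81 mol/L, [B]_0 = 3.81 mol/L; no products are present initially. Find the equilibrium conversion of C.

Let X = conversion of C; extent ξ = 3.81·X mol/L.
Concentrations: [C] = 3.81 − 3.81X; [B] = 3.81 − 3.81X; [A] = 3.81X; [D] = 3.81X.
K_c = [A] [D] / ([C] [B]).
This equals 41 at X = 0.865 (the root in 0 < X < 1).

X = 0.865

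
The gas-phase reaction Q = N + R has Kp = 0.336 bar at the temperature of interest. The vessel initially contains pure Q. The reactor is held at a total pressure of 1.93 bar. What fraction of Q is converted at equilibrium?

X = 0.385

Let X = conversion of Q (basis 1 mol Q); extent of reaction ξ = X.
Mole table: n_Q = 1 − X; n_N = X; n_R = X.
Summing: n_T = 1 + X.
With p_i = (n_i/n_T)P, Kp = p_N p_R / (p_Q).
Substituting and setting equal to 0.336 bar gives a polynomial in X; the root in (0,1) is X = 0.385.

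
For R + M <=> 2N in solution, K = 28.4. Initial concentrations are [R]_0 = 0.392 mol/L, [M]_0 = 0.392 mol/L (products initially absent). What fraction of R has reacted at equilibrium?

X = 0.727

Let X = conversion of R; extent ξ = 0.392·X mol/L.
Concentrations: [R] = 0.392 − 0.392X; [M] = 0.392 − 0.392X; [N] = 0.784X.
K = [N]^2 / ([R] [M]).
Equating to 28.4: the physical root is X = 0.727.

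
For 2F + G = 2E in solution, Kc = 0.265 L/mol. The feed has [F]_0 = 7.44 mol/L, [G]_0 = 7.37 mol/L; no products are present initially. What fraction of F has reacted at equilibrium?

X = 0.543

Let X = conversion of F; extent ξ = 7.44X/2 mol/L.
Concentrations: [F] = 7.44 − 7.44X; [G] = 7.37 − 3.72X; [E] = 7.44X.
Kc = [E]^2 / ([F]^2 [G]).
This equals 0.265 at X = 0.543 (the root in 0 < X < 1).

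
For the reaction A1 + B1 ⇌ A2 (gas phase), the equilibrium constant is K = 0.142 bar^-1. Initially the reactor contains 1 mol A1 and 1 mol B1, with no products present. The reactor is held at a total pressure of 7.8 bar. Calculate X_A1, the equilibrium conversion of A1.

Let X = conversion of A1 (basis 1 mol A1); extent of reaction ξ = X.
Moles: n_A1 = 1 − X; n_B1 = 1 − X; n_A2 = X.
n_T = Σnᵢ = 2 − X.
With p_i = (n_i/n_T)P, K = p_A2 / (p_A1 p_B1).
Setting this equal to 0.142 bar^-1 and taking the physical root (0 < X < 1) gives X = 0.311.

X = 0.311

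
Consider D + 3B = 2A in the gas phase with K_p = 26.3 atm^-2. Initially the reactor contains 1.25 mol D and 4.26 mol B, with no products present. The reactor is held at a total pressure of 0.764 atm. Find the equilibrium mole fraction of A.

y_A = 0.420

Let X = conversion of D (basis 1.25 mol D); extent of reaction ξ = 1.25X.
Moles: n_D = 1.25 − 1.25X; n_B = 4.26 − 3.75X; n_A = 2.5X.
n_T = Σnᵢ = 5.51 − 2.5X.
With p_i = (n_i/n_T)P, K_p = p_A^2 / (p_D p_B^3).
Substituting and setting equal to 26.3 atm^-2 gives a polynomial in X; the root in (0,1) is X = 0.652.
Then n_A = 1.63, n_T = 3.88, so y_A = 0.420.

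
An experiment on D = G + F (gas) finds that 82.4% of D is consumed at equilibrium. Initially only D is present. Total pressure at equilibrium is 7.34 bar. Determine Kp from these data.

Take 1 mol D as basis and let X be its fractional conversion, so ξ = X.
Mole table: n_D = 1 − X; n_G = X; n_F = X.
n_T = Σnᵢ = 1 + X.
At X = 0.824: n_D = 0.176, n_G = 0.824, n_F = 0.824, n_T = 1.82.
p_i = (n_i/n_T)·P. Kp = p_G p_F / (p_D) = 15.5 bar.

Kp = 15.5 bar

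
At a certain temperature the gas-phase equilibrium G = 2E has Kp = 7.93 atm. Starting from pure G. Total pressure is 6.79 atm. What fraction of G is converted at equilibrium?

Take 1 mol G as basis and let X be its fractional conversion, so ξ = X.
At extent ξ: n_G = 1 − X; n_E = 2X.
Total moles n_T = 1 + X.
y_i = n_i/n_T, p_i = y_i·P. Kp = p_E^2 / (p_G).
Substituting and setting equal to 7.93 atm gives a polynomial in X; the root in (0,1) is X = 0.475.

X = 0.475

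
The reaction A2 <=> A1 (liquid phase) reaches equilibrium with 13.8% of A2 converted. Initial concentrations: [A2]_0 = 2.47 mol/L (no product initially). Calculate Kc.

Kc = 0.16

Let X = conversion of A2.
Concentrations: [A2] = 2.47 − 2.47X; [A1] = 2.47X.
At X = 0.138: [A2] = 2.13, [A1] = 0.341.
Kc = [A1] / ([A2]) = 0.16.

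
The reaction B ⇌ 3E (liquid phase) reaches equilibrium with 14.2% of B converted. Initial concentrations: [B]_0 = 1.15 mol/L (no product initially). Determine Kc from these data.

Kc = 0.119 (mol/L)^2

Let X = conversion of B.
Concentrations: [B] = 1.15 − 1.15X; [E] = 3.45X.
At X = 0.142: [B] = 0.987, [E] = 0.49.
Kc = [E]^3 / ([B]) = 0.119 (mol/L)^2.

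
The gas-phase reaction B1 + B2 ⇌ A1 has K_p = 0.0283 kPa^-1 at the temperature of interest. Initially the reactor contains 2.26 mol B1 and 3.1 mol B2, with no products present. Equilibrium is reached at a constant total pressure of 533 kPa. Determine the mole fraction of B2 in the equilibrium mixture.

y_B2 = 0.347

Basis: 2.26 mol B1 initially; let X = conversion of B1. Extent ξ = 2.26X.
Mole table: n_B1 = 2.26 − 2.26X; n_B2 = 3.1 − 2.26X; n_A1 = 2.26X.
n_T = Σnᵢ = 5.36 − 2.26X.
With p_i = (n_i/n_T)P, K_p = p_A1 / (p_B1 p_B2).
This yields a degree-2 equation in X; solving on (0,1), X = 0.840.
Then n_B2 = 1.2, n_T = 3.46, so y_B2 = 0.347.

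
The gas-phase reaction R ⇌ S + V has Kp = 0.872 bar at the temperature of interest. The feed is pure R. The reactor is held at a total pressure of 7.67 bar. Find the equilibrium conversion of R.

Let X = conversion of R (basis 1 mol R); extent of reaction ξ = X.
Species balance: n_R = 1 − X; n_S = X; n_V = X.
n_T = Σnᵢ = 1 + X.
With p_i = (n_i/n_T)P, Kp = p_S p_V / (p_R).
Setting this equal to 0.872 bar and taking the physical root (0 < X < 1) gives X = 0.320.

X = 0.320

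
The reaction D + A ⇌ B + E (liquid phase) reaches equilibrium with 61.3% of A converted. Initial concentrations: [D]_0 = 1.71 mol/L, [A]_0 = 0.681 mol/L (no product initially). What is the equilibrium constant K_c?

K_c = 0.512

Let X = conversion of A.
Concentrations: [D] = 1.71 − 0.681X; [A] = 0.681 − 0.681X; [B] = 0.681X; [E] = 0.681X.
At X = 0.613: [D] = 1.29, [A] = 0.264, [B] = 0.417, [E] = 0.417.
K_c = [B] [E] / ([D] [A]) = 0.512.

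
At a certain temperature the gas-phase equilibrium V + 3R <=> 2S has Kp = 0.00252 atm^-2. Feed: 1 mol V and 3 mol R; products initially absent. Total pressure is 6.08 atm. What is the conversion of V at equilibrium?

Take 1 mol V as basis and let X be its fractional conversion, so ξ = X.
At extent ξ: n_V = 1 − X; n_R = 3 − 3X; n_S = 2X.
n_T = Σnᵢ = 4 − 2X.
With p_i = (n_i/n_T)P, Kp = p_S^2 / (p_V p_R^3).
This yields a degree-4 equation in X; solving on (0,1), X = 0.154.

X = 0.154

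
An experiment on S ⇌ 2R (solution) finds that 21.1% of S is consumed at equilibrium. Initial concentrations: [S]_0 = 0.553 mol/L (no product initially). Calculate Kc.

Let X = conversion of S.
Concentrations: [S] = 0.553 − 0.553X; [R] = 1.11X.
At X = 0.211: [S] = 0.436, [R] = 0.233.
Kc = [R]^2 / ([S]) = 0.125 mol/L.

Kc = 0.125 mol/L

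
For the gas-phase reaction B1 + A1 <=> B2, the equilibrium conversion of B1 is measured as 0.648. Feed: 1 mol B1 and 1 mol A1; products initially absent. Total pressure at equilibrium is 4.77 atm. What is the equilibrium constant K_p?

Let X = conversion of B1 (basis 1 mol B1); extent of reaction ξ = X.
Moles: n_B1 = 1 − X; n_A1 = 1 − X; n_B2 = X.
Total moles n_T = 2 − X.
At X = 0.648: n_B1 = 0.352, n_A1 = 0.352, n_B2 = 0.648, n_T = 1.35.
p_i = (n_i/n_T)·P. K_p = p_B2 / (p_B1 p_A1) = 1.48 atm^-1.

K_p = 1.48 atm^-1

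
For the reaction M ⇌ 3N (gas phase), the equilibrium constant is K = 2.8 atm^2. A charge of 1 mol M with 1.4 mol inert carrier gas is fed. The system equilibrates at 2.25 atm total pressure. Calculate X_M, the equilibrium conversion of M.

Let X = conversion of M (basis 1 mol M); extent of reaction ξ = X.
At extent ξ: n_M = 1 − X; n_N = 3X; n_I = 1.4 (inert).
Total moles n_T = 2.4 + 2X.
y_i = n_i/n_T, p_i = y_i·P. K = p_N^3 / (p_M).
Substituting and setting equal to 2.8 atm^2 gives a polynomial in X; the root in (0,1) is X = 0.492.

X = 0.492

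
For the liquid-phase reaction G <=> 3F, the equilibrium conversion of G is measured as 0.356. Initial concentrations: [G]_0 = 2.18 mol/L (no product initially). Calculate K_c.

K_c = 8.99 (mol/L)^2

Let X = conversion of G.
Concentrations: [G] = 2.18 − 2.18X; [F] = 6.54X.
At X = 0.356: [G] = 1.4, [F] = 2.33.
K_c = [F]^3 / ([G]) = 8.99 (mol/L)^2.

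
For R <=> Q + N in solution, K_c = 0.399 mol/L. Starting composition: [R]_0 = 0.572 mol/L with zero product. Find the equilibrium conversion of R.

X = 0.556

Let X = conversion of R; extent ξ = 0.572·X mol/L.
Concentrations: [R] = 0.572 − 0.572X; [Q] = 0.572X; [N] = 0.572X.
K_c = [Q] [N] / ([R]).
Solving K_c = 0.399 for X ∈ (0,1): X = 0.556.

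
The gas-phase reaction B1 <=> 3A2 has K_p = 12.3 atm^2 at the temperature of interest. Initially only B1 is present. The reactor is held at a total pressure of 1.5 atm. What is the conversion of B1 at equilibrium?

Take 1 mol B1 as basis and let X be its fractional conversion, so ξ = X.
At extent ξ: n_B1 = 1 − X; n_A2 = 3X.
n_T = Σnᵢ = 1 + 2X.
With p_i = (n_i/n_T)P, K_p = p_A2^3 / (p_B1).
This yields a degree-3 equation in X; solving on (0,1), X = 0.703.

X = 0.703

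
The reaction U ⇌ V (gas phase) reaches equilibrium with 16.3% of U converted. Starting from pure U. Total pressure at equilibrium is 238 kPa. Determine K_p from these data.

Let X = conversion of U (basis 1 mol U); extent of reaction ξ = X.
At extent ξ: n_U = 1 − X; n_V = X.
Since Δν = 0, n_T = 1 throughout.
At X = 0.163: n_U = 0.837, n_V = 0.163, n_T = 1.
p_i = (n_i/n_T)·P. K_p = p_V / (p_U) = 0.195.

K_p = 0.195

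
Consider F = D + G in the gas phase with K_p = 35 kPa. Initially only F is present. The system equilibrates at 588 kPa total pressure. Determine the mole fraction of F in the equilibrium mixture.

y_F = 0.617

Take 1 mol F as basis and let X be its fractional conversion, so ξ = X.
At extent ξ: n_F = 1 − X; n_D = X; n_G = X.
Total moles n_T = 1 + X.
y_i = n_i/n_T, p_i = y_i·P. K_p = p_D p_G / (p_F).
This yields a degree-2 equation in X; solving on (0,1), X = 0.237.
Then n_F = 0.763, n_T = 1.24, so y_F = 0.617.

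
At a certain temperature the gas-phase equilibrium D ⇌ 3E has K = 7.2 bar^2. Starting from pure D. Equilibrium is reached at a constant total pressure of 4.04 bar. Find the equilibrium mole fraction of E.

Take 1 mol D as basis and let X be its fractional conversion, so ξ = X.
Species balance: n_D = 1 − X; n_E = 3X.
Summing: n_T = 1 + 2X.
With p_i = (n_i/n_T)P, K = p_E^3 / (p_D).
Equating to 7.2 bar^2 and solving on 0 < X < 1: X = 0.309.
Then n_E = 0.928, n_T = 1.62, so y_E = 0.573.

y_E = 0.573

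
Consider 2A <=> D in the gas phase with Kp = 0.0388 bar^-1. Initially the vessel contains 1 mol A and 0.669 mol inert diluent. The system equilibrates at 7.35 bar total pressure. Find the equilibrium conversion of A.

X = 0.222

Basis: 1 mol A initially; let X = conversion of A. Extent ξ = 0.5X.
At extent ξ: n_A = 1 − X; n_D = 0.5X; n_I = 0.669 (inert).
Summing: n_T = 1.67 − 0.5X.
With p_i = (n_i/n_T)P, Kp = p_D / (p_A^2).
This yields a degree-2 equation in X; solving on (0,1), X = 0.222.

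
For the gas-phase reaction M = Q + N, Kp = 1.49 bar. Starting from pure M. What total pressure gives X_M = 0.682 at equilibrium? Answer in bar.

Take 1 mol M as basis and let X be its fractional conversion, so ξ = X.
Mole table: n_M = 1 − X; n_Q = X; n_N = X.
n_T = Σnᵢ = 1 + X.
Kp = p_Q p_N / (p_M) with p_i = (n_i/n_T)·P.
At X = 0.682: the mole-fraction product g(X) = Π y_i^ν_i = 0.8696. Since Kp = g(X)·P^{1}, P = (Kp/g)^(1/1) = (1.49/0.8696)^(1/1) = 1.71 bar.

P = 1.71 bar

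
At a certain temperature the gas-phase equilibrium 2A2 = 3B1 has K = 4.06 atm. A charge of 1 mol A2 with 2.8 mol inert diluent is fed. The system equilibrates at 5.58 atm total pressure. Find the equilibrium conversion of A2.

Let X = conversion of A2 (basis 1 mol A2); extent of reaction ξ = 0.5X.
Species balance: n_A2 = 1 − X; n_B1 = 1.5X; n_I = 2.8 (inert).
Summing: n_T = 3.8 + 0.5X.
With p_i = (n_i/n_T)P, K = p_B1^3 / (p_A2^2).
Setting this equal to 4.06 atm and taking the physical root (0 < X < 1) gives X = 0.557.

X = 0.557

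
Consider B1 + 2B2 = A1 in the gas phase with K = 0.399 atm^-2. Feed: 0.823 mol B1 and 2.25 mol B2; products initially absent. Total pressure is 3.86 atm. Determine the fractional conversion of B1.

Basis: 0.823 mol B1 initially; let X = conversion of B1. Extent ξ = 0.823X.
Mole table: n_B1 = 0.823 − 0.823X; n_B2 = 2.25 − 1.65X; n_A1 = 0.823X.
Total moles n_T = 3.07 − 1.65X.
With p_i = (n_i/n_T)P, K = p_A1 / (p_B1 p_B2^2).
Setting this equal to 0.399 atm^-2 and taking the physical root (0 < X < 1) gives X = 0.669.

X = 0.669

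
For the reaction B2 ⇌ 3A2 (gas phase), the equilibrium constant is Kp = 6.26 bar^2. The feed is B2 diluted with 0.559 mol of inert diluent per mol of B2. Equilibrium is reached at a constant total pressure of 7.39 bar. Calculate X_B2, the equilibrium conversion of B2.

Take 1 mol B2 as basis and let X be its fractional conversion, so ξ = X.
At extent ξ: n_B2 = 1 − X; n_A2 = 3X; n_I = 0.559 (inert).
Summing: n_T = 1.56 + 2X.
Mole fractions y_i = n_i/n_T; Kp = p_A2^3 / (p_B2) with p_i = y_i·P.
Setting this equal to 6.26 bar^2 and taking the physical root (0 < X < 1) gives X = 0.237.

X = 0.237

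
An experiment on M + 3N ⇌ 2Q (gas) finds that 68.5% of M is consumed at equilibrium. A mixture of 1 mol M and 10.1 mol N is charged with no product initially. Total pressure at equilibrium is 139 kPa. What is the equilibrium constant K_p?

K_p = 5.61e-05 kPa^-2

Take 1 mol M as basis and let X be its fractional conversion, so ξ = X.
Mole table: n_M = 1 − X; n_N = 10.1 − 3X; n_Q = 2X.
n_T = Σnᵢ = 11.1 − 2X.
At X = 0.685: n_M = 0.315, n_N = 8.04, n_Q = 1.37, n_T = 9.73.
p_i = (n_i/n_T)·P. K_p = p_Q^2 / (p_M p_N^3) = 5.61e-05 kPa^-2.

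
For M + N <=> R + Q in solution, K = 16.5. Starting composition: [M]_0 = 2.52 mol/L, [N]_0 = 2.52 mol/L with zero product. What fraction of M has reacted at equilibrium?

Let X = conversion of M; extent ξ = 2.52·X mol/L.
Concentrations: [M] = 2.52 − 2.52X; [N] = 2.52 − 2.52X; [R] = 2.52X; [Q] = 2.52X.
K = [R] [Q] / ([M] [N]).
Equating to 16.5: the physical root is X = 0.802.

X = 0.802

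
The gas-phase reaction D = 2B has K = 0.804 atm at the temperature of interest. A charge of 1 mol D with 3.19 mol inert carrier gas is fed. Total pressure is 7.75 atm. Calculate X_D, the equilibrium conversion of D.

Basis: 1 mol D initially; let X = conversion of D. Extent ξ = X.
Moles: n_D = 1 − X; n_B = 2X; n_I = 3.19 (inert).
n_T = Σnᵢ = 4.19 + X.
y_i = n_i/n_T, p_i = y_i·P. K = p_B^2 / (p_D).
Equating to 0.804 atm and solving on 0 < X < 1: X = 0.288.

X = 0.288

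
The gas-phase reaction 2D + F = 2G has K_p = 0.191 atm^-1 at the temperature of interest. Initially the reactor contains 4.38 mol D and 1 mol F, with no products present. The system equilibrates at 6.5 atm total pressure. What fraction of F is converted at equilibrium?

Take 1 mol F as basis and let X be its fractional conversion, so ξ = X.
Moles: n_D = 4.38 − 2X; n_F = 1 − X; n_G = 2X.
Summing: n_T = 5.38 − X.
Mole fractions y_i = n_i/n_T; K_p = p_G^2 / (p_D^2 p_F) with p_i = y_i·P.
Equating to 0.191 atm^-1 and solving on 0 < X < 1: X = 0.554.

X = 0.554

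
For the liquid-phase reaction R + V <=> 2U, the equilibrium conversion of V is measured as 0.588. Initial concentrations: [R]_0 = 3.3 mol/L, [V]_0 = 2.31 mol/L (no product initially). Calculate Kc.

Let X = conversion of V.
Concentrations: [R] = 3.3 − 2.31X; [V] = 2.31 − 2.31X; [U] = 4.62X.
At X = 0.588: [R] = 1.94, [V] = 0.952, [U] = 2.72.
Kc = [U]^2 / ([R] [V]) = 3.99.

Kc = 3.99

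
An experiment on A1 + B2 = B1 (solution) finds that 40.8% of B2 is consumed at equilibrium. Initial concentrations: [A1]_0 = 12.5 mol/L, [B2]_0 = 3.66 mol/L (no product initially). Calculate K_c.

Let X = conversion of B2.
Concentrations: [A1] = 12.5 − 3.66X; [B2] = 3.66 − 3.66X; [B1] = 3.66X.
At X = 0.408: [A1] = 11, [B2] = 2.17, [B1] = 1.49.
K_c = [B1] / ([A1] [B2]) = 0.0626 L/mol.

K_c = 0.0626 L/mol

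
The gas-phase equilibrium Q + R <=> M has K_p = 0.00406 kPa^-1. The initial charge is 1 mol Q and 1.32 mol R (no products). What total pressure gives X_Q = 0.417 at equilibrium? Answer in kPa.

Let X = conversion of Q (basis 1 mol Q); extent of reaction ξ = X.
Mole table: n_Q = 1 − X; n_R = 1.32 − X; n_M = X.
Total moles n_T = 2.32 − X.
K_p = p_M / (p_Q p_R) with p_i = (n_i/n_T)·P.
At X = 0.417: the mole-fraction product g(X) = Π y_i^ν_i = 1.507. Since K_p = g(X)·P^{-1}, P = (g/K_p)^(1/1) = (1.507/0.00406)^(1/1) = 371 kPa.

P = 371 kPa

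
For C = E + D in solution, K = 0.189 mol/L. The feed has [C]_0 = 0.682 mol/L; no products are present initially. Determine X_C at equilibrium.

Let X = conversion of C; extent ξ = 0.682·X mol/L.
Concentrations: [C] = 0.682 − 0.682X; [E] = 0.682X; [D] = 0.682X.
K = [E] [D] / ([C]).
This equals 0.189 at X = 0.406 (the root in 0 < X < 1).

X = 0.406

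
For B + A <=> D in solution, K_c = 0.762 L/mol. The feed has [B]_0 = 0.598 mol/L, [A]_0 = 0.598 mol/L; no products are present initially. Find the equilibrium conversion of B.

X = 0.254

Let X = conversion of B; extent ξ = 0.598·X mol/L.
Concentrations: [B] = 0.598 − 0.598X; [A] = 0.598 − 0.598X; [D] = 0.598X.
K_c = [D] / ([B] [A]).
This equals 0.762 at X = 0.254 (the root in 0 < X < 1).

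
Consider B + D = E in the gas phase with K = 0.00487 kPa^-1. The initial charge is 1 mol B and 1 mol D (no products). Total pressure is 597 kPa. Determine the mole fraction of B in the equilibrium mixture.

y_B = 0.336

Basis: 1 mol B initially; let X = conversion of B. Extent ξ = X.
Mole table: n_B = 1 − X; n_D = 1 − X; n_E = X.
Total moles n_T = 2 − X.
y_i = n_i/n_T, p_i = y_i·P. K = p_E / (p_B p_D).
Equating to 0.00487 kPa^-1 and solving on 0 < X < 1: X = 0.494.
Then n_B = 0.506, n_T = 1.51, so y_B = 0.336.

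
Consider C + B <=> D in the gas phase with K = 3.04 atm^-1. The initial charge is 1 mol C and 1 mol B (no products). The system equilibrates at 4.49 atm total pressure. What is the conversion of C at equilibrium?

Let X = conversion of C (basis 1 mol C); extent of reaction ξ = X.
Species balance: n_C = 1 − X; n_B = 1 − X; n_D = X.
n_T = Σnᵢ = 2 − X.
y_i = n_i/n_T, p_i = y_i·P. K = p_D / (p_C p_B).
Substituting and setting equal to 3.04 atm^-1 gives a polynomial in X; the root in (0,1) is X = 0.739.

X = 0.739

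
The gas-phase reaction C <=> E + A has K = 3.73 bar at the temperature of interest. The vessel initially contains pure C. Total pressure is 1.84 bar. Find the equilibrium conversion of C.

X = 0.818

Take 1 mol C as basis and let X be its fractional conversion, so ξ = X.
At extent ξ: n_C = 1 − X; n_E = X; n_A = X.
Summing: n_T = 1 + X.
With p_i = (n_i/n_T)P, K = p_E p_A / (p_C).
This yields a degree-2 equation in X; solving on (0,1), X = 0.818.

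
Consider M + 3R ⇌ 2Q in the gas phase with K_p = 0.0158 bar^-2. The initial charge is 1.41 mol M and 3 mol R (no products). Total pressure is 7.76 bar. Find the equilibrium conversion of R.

Take 3 mol R as basis and let X be its fractional conversion, so ξ = X.
Moles: n_M = 1.41 − X; n_R = 3 − 3X; n_Q = 2X.
n_T = Σnᵢ = 4.41 − 2X.
Mole fractions y_i = n_i/n_T; K_p = p_Q^2 / (p_M p_R^3) with p_i = y_i·P.
This yields a degree-4 equation in X; solving on (0,1), X = 0.360.

X = 0.360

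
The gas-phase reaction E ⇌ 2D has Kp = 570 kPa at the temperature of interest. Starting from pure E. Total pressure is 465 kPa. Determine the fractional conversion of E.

X = 0.484

Let X = conversion of E (basis 1 mol E); extent of reaction ξ = X.
Moles: n_E = 1 − X; n_D = 2X.
n_T = Σnᵢ = 1 + X.
y_i = n_i/n_T, p_i = y_i·P. Kp = p_D^2 / (p_E).
Substituting and setting equal to 570 kPa gives a polynomial in X; the root in (0,1) is X = 0.484.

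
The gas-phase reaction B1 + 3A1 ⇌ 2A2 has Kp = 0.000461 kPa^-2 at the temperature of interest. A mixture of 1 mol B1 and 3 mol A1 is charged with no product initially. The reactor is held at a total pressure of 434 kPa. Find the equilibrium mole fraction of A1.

y_A1 = 0.325

Basis: 1 mol B1 initially; let X = conversion of B1. Extent ξ = X.
Species balance: n_B1 = 1 − X; n_A1 = 3 − 3X; n_A2 = 2X.
n_T = Σnᵢ = 4 − 2X.
y_i = n_i/n_T, p_i = y_i·P. Kp = p_A2^2 / (p_B1 p_A1^3).
This yields a degree-4 equation in X; solving on (0,1), X = 0.724.
Then n_A1 = 0.829, n_T = 2.55, so y_A1 = 0.325.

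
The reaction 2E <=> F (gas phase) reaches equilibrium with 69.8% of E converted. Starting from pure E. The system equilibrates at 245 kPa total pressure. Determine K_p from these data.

Basis: 1 mol E initially; let X = conversion of E. Extent ξ = 0.5X.
At extent ξ: n_E = 1 − X; n_F = 0.5X.
Total moles n_T = 1 − 0.5X.
At X = 0.698: n_E = 0.302, n_F = 0.349, n_T = 0.651.
p_i = (n_i/n_T)·P. K_p = p_F / (p_E^2) = 0.0102 kPa^-1.

K_p = 0.0102 kPa^-1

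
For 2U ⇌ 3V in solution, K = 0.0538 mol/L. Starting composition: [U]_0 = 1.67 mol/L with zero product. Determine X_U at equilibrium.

X = 0.185

Let X = conversion of U; extent ξ = 1.67X/2 mol/L.
Concentrations: [U] = 1.67 − 1.67X; [V] = 2.5X.
K = [V]^3 / ([U]^2).
Setting equal to 0.0538 and solving for X on (0,1) gives X = 0.185.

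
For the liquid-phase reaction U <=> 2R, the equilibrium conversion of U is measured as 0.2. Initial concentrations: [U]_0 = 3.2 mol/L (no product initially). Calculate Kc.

Let X = conversion of U.
Concentrations: [U] = 3.2 − 3.2X; [R] = 6.4X.
At X = 0.2: [U] = 2.56, [R] = 1.28.
Kc = [R]^2 / ([U]) = 0.64 mol/L.

Kc = 0.64 mol/L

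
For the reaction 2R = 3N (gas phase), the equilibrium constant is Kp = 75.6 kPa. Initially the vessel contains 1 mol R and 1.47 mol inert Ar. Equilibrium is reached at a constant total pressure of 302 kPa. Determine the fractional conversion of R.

X = 0.410

Let X = conversion of R (basis 1 mol R); extent of reaction ξ = 0.5X.
Species balance: n_R = 1 − X; n_N = 1.5X; n_I = 1.47 (inert).
n_T = Σnᵢ = 2.47 + 0.5X.
With p_i = (n_i/n_T)P, Kp = p_N^3 / (p_R^2).
Substituting and setting equal to 75.6 kPa gives a polynomial in X; the root in (0,1) is X = 0.410.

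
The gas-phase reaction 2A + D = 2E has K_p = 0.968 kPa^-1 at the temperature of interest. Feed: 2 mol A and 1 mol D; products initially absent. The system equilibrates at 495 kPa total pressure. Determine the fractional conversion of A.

X = 0.852

Basis: 2 mol A initially; let X = conversion of A. Extent ξ = X.
Moles: n_A = 2 − 2X; n_D = 1 − X; n_E = 2X.
n_T = Σnᵢ = 3 − X.
y_i = n_i/n_T, p_i = y_i·P. K_p = p_E^2 / (p_A^2 p_D).
Setting this equal to 0.968 kPa^-1 and taking the physical root (0 < X < 1) gives X = 0.852.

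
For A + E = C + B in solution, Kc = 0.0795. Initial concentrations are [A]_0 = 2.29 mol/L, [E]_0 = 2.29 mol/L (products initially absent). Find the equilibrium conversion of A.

Let X = conversion of A; extent ξ = 2.29·X mol/L.
Concentrations: [A] = 2.29 − 2.29X; [E] = 2.29 − 2.29X; [C] = 2.29X; [B] = 2.29X.
Kc = [C] [B] / ([A] [E]).
Setting equal to 0.0795 and solving for X on (0,1) gives X = 0.220.

X = 0.220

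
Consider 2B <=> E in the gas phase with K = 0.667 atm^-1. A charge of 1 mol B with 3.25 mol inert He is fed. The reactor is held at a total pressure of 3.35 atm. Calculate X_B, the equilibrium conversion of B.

Take 1 mol B as basis and let X be its fractional conversion, so ξ = 0.5X.
Species balance: n_B = 1 − X; n_E = 0.5X; n_I = 3.25 (inert).
Total moles n_T = 4.25 − 0.5X.
With p_i = (n_i/n_T)P, K = p_E / (p_B^2).
This yields a degree-2 equation in X; solving on (0,1), X = 0.399.

X = 0.399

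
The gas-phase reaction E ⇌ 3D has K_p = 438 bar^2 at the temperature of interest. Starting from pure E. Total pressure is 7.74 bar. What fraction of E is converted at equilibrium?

X = 0.750

Take 1 mol E as basis and let X be its fractional conversion, so ξ = X.
Moles: n_E = 1 − X; n_D = 3X.
Total moles n_T = 1 + 2X.
y_i = n_i/n_T, p_i = y_i·P. K_p = p_D^3 / (p_E).
This yields a degree-3 equation in X; solving on (0,1), X = 0.750.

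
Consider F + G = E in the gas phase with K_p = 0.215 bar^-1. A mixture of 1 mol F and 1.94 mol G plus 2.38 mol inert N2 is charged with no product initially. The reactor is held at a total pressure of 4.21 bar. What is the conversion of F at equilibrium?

Basis: 1 mol F initially; let X = conversion of F. Extent ξ = X.
Mole table: n_F = 1 − X; n_G = 1.94 − X; n_E = X; n_I = 2.38 (inert).
n_T = Σnᵢ = 5.32 − X.
Mole fractions y_i = n_i/n_T; K_p = p_E / (p_F p_G) with p_i = y_i·P.
This yields a degree-2 equation in X; solving on (0,1), X = 0.233.

X = 0.233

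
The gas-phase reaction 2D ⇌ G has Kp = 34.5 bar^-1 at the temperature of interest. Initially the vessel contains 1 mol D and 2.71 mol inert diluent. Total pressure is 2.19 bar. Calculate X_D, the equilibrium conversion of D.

X = 0.863

Take 1 mol D as basis and let X be its fractional conversion, so ξ = 0.5X.
Mole table: n_D = 1 − X; n_G = 0.5X; n_I = 2.71 (inert).
Total moles n_T = 3.71 − 0.5X.
Mole fractions y_i = n_i/n_T; Kp = p_G / (p_D^2) with p_i = y_i·P.
Substituting and setting equal to 34.5 bar^-1 gives a polynomial in X; the root in (0,1) is X = 0.863.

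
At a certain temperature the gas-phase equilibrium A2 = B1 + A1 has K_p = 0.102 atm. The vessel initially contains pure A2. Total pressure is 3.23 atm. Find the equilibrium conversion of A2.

Basis: 1 mol A2 initially; let X = conversion of A2. Extent ξ = X.
Moles: n_A2 = 1 − X; n_B1 = X; n_A1 = X.
n_T = Σnᵢ = 1 + X.
With p_i = (n_i/n_T)P, K_p = p_B1 p_A1 / (p_A2).
Substituting and setting equal to 0.102 atm gives a polynomial in X; the root in (0,1) is X = 0.175.

X = 0.175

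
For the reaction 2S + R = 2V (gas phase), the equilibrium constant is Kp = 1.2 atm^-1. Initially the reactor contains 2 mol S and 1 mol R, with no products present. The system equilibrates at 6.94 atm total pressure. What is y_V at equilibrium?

y_V = 0.451

Basis: 2 mol S initially; let X = conversion of S. Extent ξ = X.
Moles: n_S = 2 − 2X; n_R = 1 − X; n_V = 2X.
Summing: n_T = 3 − X.
y_i = n_i/n_T, p_i = y_i·P. Kp = p_V^2 / (p_S^2 p_R).
Equating to 1.2 atm^-1 and solving on 0 < X < 1: X = 0.552.
Then n_V = 1.1, n_T = 2.45, so y_V = 0.451.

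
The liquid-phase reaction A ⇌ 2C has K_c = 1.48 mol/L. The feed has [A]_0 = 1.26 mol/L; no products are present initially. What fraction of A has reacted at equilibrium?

X = 0.415

Let X = conversion of A; extent ξ = 1.26·X mol/L.
Concentrations: [A] = 1.26 − 1.26X; [C] = 2.52X.
K_c = [C]^2 / ([A]).
Setting equal to 1.48 and solving for X on (0,1) gives X = 0.415.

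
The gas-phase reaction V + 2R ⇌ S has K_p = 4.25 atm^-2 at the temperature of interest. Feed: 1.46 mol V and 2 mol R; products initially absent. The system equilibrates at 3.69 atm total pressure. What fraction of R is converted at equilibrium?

Let X = conversion of R (basis 2 mol R); extent of reaction ξ = X.
Moles: n_V = 1.46 − X; n_R = 2 − 2X; n_S = X.
n_T = Σnᵢ = 3.46 − 2X.
With p_i = (n_i/n_T)P, K_p = p_S / (p_V p_R^2).
Equating to 4.25 atm^-2 and solving on 0 < X < 1: X = 0.863.

X = 0.863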